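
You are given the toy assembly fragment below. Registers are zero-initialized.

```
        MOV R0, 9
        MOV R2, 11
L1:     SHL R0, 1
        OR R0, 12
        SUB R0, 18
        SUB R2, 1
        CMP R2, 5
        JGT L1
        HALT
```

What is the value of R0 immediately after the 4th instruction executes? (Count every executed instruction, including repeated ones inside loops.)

R0=9
R2=11
R0=9<<1=18
R0=18|12=30
After step 4: R0 = 30.

30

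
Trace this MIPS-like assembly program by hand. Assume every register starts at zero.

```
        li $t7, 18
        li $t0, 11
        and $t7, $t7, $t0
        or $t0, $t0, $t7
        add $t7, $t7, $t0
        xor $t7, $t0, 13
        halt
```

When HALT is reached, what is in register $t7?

6

after li $t7, 18: $t7=18
after li $t0, 11: $t0=11
after and $t7, $t7, $t0: $t7=18&11=2
after or $t0, $t0, $t7: $t0=11|2=11
after add $t7, $t7, $t0: $t7=2+11=13
after xor $t7, $t0, 13: $t7=11^13=6
halt.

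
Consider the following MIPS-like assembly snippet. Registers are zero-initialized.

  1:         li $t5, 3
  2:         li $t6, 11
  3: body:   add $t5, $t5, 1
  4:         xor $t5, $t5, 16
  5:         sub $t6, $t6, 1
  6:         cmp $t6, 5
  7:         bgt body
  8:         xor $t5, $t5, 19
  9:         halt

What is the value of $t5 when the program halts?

26

$t5=3
$t6=11
$t5=3+1=4
$t5=4^16=20
$t6=11-1=10
cmp $t6, 5  (cmp 10,5)
bgt body: taken
$t5=20+1=21
$t5=21^16=5
$t6=10-1=9
cmp $t6, 5  (cmp 9,5)
bgt body: taken
$t5=5+1=6
$t5=6^16=22
$t6=9-1=8
cmp $t6, 5  (cmp 8,5)
bgt body: taken
$t5=22+1=23
$t5=23^16=7
$t6=8-1=7
cmp $t6, 5  (cmp 7,5)
bgt body: taken
$t5=7+1=8
$t5=8^16=24
$t6=7-1=6
cmp $t6, 5  (cmp 6,5)
bgt body: taken
$t5=24+1=25
$t5=25^16=9
$t6=6-1=5
cmp $t6, 5  (cmp 5,5)
bgt body: not taken
$t5=9^19=26
halt.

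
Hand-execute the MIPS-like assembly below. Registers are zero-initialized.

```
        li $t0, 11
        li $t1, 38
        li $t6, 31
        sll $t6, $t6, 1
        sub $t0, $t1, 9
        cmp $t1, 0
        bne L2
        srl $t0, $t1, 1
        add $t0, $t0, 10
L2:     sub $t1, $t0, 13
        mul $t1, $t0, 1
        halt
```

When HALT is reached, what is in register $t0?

$t0=11
$t1=38
$t6=31
$t6=31<<1=62
$t0=38-9=29
cmp $t1, 0  (cmp 38,0)
bne L2: taken
$t1=29-13=16
$t1=29*1=29
halt.

29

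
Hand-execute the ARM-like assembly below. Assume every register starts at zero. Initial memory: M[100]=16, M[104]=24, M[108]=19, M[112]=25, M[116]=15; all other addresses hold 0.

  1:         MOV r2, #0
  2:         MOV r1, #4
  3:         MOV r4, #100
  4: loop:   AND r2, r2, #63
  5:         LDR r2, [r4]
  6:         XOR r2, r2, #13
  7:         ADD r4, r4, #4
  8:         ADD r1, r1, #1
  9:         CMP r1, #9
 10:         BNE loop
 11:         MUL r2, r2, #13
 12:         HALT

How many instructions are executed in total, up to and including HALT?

40

MOV r2, #0 → r2=0
MOV r1, #4 → r1=4
MOV r4, #100 → r4=100
AND r2, r2, #63 → r2=0&63=0
LDR r2, [r4] → r2=M[100]=16
XOR r2, r2, #13 → r2=16^13=29
ADD r4, r4, #4 → r4=100+4=104
ADD r1, r1, #1 → r1=4+1=5
CMP r1, #9  (cmp 5,9)
BNE loop: taken
AND r2, r2, #63 → r2=29&63=29
LDR r2, [r4] → r2=M[104]=24
XOR r2, r2, #13 → r2=24^13=21
ADD r4, r4, #4 → r4=104+4=108
ADD r1, r1, #1 → r1=5+1=6
CMP r1, #9  (cmp 6,9)
BNE loop: taken
AND r2, r2, #63 → r2=21&63=21
LDR r2, [r4] → r2=M[108]=19
XOR r2, r2, #13 → r2=19^13=30
ADD r4, r4, #4 → r4=108+4=112
ADD r1, r1, #1 → r1=6+1=7
CMP r1, #9  (cmp 7,9)
BNE loop: taken
AND r2, r2, #63 → r2=30&63=30
LDR r2, [r4] → r2=M[112]=25
XOR r2, r2, #13 → r2=25^13=20
ADD r4, r4, #4 → r4=112+4=116
ADD r1, r1, #1 → r1=7+1=8
CMP r1, #9  (cmp 8,9)
BNE loop: taken
AND r2, r2, #63 → r2=20&63=20
LDR r2, [r4] → r2=M[116]=15
XOR r2, r2, #13 → r2=15^13=2
ADD r4, r4, #4 → r4=116+4=120
ADD r1, r1, #1 → r1=8+1=9
CMP r1, #9  (cmp 9,9)
BNE loop: not taken
MUL r2, r2, #13 → r2=2*13=26
halt.
Total executed instructions: 40.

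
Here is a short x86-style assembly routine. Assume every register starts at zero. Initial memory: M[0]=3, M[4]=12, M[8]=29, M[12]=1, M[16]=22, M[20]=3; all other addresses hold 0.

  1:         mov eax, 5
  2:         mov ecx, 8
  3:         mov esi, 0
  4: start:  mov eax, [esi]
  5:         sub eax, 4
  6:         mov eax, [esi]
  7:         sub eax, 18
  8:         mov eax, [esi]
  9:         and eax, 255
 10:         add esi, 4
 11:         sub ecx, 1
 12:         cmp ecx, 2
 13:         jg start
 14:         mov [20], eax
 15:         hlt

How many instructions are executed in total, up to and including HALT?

65

mov eax, 5 → eax=5
mov ecx, 8 → ecx=8
mov esi, 0 → esi=0
mov eax, [esi] → eax=M[0]=3
sub eax, 4 → eax=3-4=-1
mov eax, [esi] → eax=M[0]=3
sub eax, 18 → eax=3-18=-15
mov eax, [esi] → eax=M[0]=3
and eax, 255 → eax=3&255=3
add esi, 4 → esi=0+4=4
sub ecx, 1 → ecx=8-1=7
cmp ecx, 2  (cmp 7,2)
jg start: taken
mov eax, [esi] → eax=M[4]=12
sub eax, 4 → eax=12-4=8
mov eax, [esi] → eax=M[4]=12
sub eax, 18 → eax=12-18=-6
mov eax, [esi] → eax=M[4]=12
and eax, 255 → eax=12&255=12
add esi, 4 → esi=4+4=8
sub ecx, 1 → ecx=7-1=6
cmp ecx, 2  (cmp 6,2)
jg start: taken
mov eax, [esi] → eax=M[8]=29
sub eax, 4 → eax=29-4=25
mov eax, [esi] → eax=M[8]=29
sub eax, 18 → eax=29-18=11
mov eax, [esi] → eax=M[8]=29
and eax, 255 → eax=29&255=29
add esi, 4 → esi=8+4=12
sub ecx, 1 → ecx=6-1=5
cmp ecx, 2  (cmp 5,2)
jg start: taken
mov eax, [esi] → eax=M[12]=1
sub eax, 4 → eax=1-4=-3
mov eax, [esi] → eax=M[12]=1
sub eax, 18 → eax=1-18=-17
mov eax, [esi] → eax=M[12]=1
and eax, 255 → eax=1&255=1
add esi, 4 → esi=12+4=16
sub ecx, 1 → ecx=5-1=4
cmp ecx, 2  (cmp 4,2)
jg start: taken
mov eax, [esi] → eax=M[16]=22
sub eax, 4 → eax=22-4=18
mov eax, [esi] → eax=M[16]=22
sub eax, 18 → eax=22-18=4
mov eax, [esi] → eax=M[16]=22
and eax, 255 → eax=22&255=22
add esi, 4 → esi=16+4=20
sub ecx, 1 → ecx=4-1=3
cmp ecx, 2  (cmp 3,2)
jg start: taken
mov eax, [esi] → eax=M[20]=3
sub eax, 4 → eax=3-4=-1
mov eax, [esi] → eax=M[20]=3
sub eax, 18 → eax=3-18=-15
mov eax, [esi] → eax=M[20]=3
and eax, 255 → eax=3&255=3
add esi, 4 → esi=20+4=24
sub ecx, 1 → ecx=3-1=2
cmp ecx, 2  (cmp 2,2)
jg start: not taken
mov [20], eax → M[20]=3
halt.
Total executed instructions: 65.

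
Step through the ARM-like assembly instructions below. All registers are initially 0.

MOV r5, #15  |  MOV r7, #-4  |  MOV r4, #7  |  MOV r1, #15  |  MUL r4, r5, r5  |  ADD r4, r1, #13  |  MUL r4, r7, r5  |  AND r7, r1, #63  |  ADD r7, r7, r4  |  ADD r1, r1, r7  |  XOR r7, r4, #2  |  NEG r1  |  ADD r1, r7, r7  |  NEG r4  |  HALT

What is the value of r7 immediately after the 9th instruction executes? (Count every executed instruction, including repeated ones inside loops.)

-45

r5=15
r7=-4
r4=7
r1=15
r4=15*15=225
r4=15+13=28
r4=(-4)*15=-60
r7=15&63=15
r7=15+(-60)=-45
After step 9: r7 = -45.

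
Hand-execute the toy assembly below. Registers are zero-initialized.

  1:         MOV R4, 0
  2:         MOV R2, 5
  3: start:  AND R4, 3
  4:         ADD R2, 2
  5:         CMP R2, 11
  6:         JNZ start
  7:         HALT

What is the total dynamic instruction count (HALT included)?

after MOV R4, 0: R4=0
after MOV R2, 5: R2=5
after AND R4, 3: R4=0&3=0
after ADD R2, 2: R2=5+2=7
CMP R2, 11  (cmp 7,11)
JNZ start: taken
after AND R4, 3: R4=0&3=0
after ADD R2, 2: R2=7+2=9
CMP R2, 11  (cmp 9,11)
JNZ start: taken
after AND R4, 3: R4=0&3=0
after ADD R2, 2: R2=9+2=11
CMP R2, 11  (cmp 11,11)
JNZ start: not taken
halt.
Total executed instructions: 15.

15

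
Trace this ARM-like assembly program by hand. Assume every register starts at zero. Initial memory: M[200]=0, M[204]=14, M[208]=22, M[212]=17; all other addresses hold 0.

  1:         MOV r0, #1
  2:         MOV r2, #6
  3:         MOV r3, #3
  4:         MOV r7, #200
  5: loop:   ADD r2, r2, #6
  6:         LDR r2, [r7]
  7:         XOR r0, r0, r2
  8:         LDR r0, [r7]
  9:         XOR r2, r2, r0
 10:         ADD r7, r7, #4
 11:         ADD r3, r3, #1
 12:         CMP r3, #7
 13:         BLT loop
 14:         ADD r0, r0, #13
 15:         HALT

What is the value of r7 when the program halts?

216

after MOV r0, #1: r0=1
after MOV r2, #6: r2=6
after MOV r3, #3: r3=3
after MOV r7, #200: r7=200
after ADD r2, r2, #6: r2=6+6=12
after LDR r2, [r7]: r2=M[200]=0
after XOR r0, r0, r2: r0=1^0=1
after LDR r0, [r7]: r0=M[200]=0
after XOR r2, r2, r0: r2=0^0=0
after ADD r7, r7, #4: r7=200+4=204
after ADD r3, r3, #1: r3=3+1=4
CMP r3, #7  (cmp 4,7)
BLT loop: taken
after ADD r2, r2, #6: r2=0+6=6
after LDR r2, [r7]: r2=M[204]=14
after XOR r0, r0, r2: r0=0^14=14
after LDR r0, [r7]: r0=M[204]=14
after XOR r2, r2, r0: r2=14^14=0
after ADD r7, r7, #4: r7=204+4=208
after ADD r3, r3, #1: r3=4+1=5
CMP r3, #7  (cmp 5,7)
BLT loop: taken
after ADD r2, r2, #6: r2=0+6=6
after LDR r2, [r7]: r2=M[208]=22
after XOR r0, r0, r2: r0=14^22=24
after LDR r0, [r7]: r0=M[208]=22
after XOR r2, r2, r0: r2=22^22=0
after ADD r7, r7, #4: r7=208+4=212
after ADD r3, r3, #1: r3=5+1=6
CMP r3, #7  (cmp 6,7)
BLT loop: taken
after ADD r2, r2, #6: r2=0+6=6
after LDR r2, [r7]: r2=M[212]=17
after XOR r0, r0, r2: r0=22^17=7
after LDR r0, [r7]: r0=M[212]=17
after XOR r2, r2, r0: r2=17^17=0
after ADD r7, r7, #4: r7=212+4=216
after ADD r3, r3, #1: r3=6+1=7
CMP r3, #7  (cmp 7,7)
BLT loop: not taken
after ADD r0, r0, #13: r0=17+13=30
halt.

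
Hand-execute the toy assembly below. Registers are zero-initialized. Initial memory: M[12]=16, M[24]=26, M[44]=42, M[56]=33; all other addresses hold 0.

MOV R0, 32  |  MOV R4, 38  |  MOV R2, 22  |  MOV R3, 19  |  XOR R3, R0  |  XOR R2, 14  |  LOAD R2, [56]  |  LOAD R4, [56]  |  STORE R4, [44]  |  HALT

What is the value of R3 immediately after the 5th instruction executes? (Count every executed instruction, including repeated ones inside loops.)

51

after MOV R0, 32: R0=32
after MOV R4, 38: R4=38
after MOV R2, 22: R2=22
after MOV R3, 19: R3=19
after XOR R3, R0: R3=19^32=51
After step 5: R3 = 51.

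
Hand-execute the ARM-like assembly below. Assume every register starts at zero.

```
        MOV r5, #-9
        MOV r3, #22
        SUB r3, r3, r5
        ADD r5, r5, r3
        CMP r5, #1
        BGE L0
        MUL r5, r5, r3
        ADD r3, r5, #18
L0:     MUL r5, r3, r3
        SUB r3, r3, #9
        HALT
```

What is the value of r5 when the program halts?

r5=-9
r3=22
r3=22-(-9)=31
r5=(-9)+31=22
CMP r5, #1  (cmp 22,1)
BGE L0: taken
r5=31*31=961
r3=31-9=22
halt.

961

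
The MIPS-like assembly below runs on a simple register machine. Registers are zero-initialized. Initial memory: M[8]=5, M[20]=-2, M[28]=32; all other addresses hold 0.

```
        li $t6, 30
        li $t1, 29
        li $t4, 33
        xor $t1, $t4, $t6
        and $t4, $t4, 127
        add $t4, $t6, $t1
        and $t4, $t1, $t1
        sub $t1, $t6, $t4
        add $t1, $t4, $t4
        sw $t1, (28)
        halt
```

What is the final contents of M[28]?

126

$t6=30
$t1=29
$t4=33
$t1=33^30=63
$t4=33&127=33
$t4=30+63=93
$t4=63&63=63
$t1=30-63=-33
$t1=63+63=126
sw $t1, (28) → M[28]=126
halt.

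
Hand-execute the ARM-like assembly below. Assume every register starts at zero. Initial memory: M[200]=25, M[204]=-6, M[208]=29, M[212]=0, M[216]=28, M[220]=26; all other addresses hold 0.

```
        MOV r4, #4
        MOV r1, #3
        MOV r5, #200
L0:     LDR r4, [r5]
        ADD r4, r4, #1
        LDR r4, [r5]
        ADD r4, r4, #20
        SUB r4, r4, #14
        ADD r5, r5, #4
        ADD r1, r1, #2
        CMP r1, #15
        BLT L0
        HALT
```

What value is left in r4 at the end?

r4=4
r1=3
r5=200
r4=M[200]=25
r4=25+1=26
r4=M[200]=25
r4=25+20=45
r4=45-14=31
r5=200+4=204
r1=3+2=5
CMP r1, #15  (cmp 5,15)
BLT L0: taken
r4=M[204]=-6
r4=(-6)+1=-5
r4=M[204]=-6
r4=(-6)+20=14
r4=14-14=0
r5=204+4=208
r1=5+2=7
CMP r1, #15  (cmp 7,15)
BLT L0: taken
r4=M[208]=29
r4=29+1=30
r4=M[208]=29
r4=29+20=49
r4=49-14=35
r5=208+4=212
r1=7+2=9
CMP r1, #15  (cmp 9,15)
BLT L0: taken
r4=M[212]=0
r4=0+1=1
r4=M[212]=0
r4=0+20=20
r4=20-14=6
r5=212+4=216
r1=9+2=11
CMP r1, #15  (cmp 11,15)
BLT L0: taken
r4=M[216]=28
r4=28+1=29
r4=M[216]=28
r4=28+20=48
r4=48-14=34
r5=216+4=220
r1=11+2=13
CMP r1, #15  (cmp 13,15)
BLT L0: taken
r4=M[220]=26
r4=26+1=27
r4=M[220]=26
r4=26+20=46
r4=46-14=32
r5=220+4=224
r1=13+2=15
CMP r1, #15  (cmp 15,15)
BLT L0: not taken
halt.

32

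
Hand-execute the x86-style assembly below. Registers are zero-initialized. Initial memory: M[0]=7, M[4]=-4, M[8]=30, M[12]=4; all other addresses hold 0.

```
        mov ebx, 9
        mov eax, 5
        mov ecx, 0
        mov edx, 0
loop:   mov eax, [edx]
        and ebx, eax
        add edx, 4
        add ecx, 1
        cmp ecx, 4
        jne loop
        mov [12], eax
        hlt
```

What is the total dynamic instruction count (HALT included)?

ebx=9
eax=5
ecx=0
edx=0
eax=M[0]=7
ebx=9&7=1
edx=0+4=4
ecx=0+1=1
cmp ecx, 4  (cmp 1,4)
jne loop: taken
eax=M[4]=-4
ebx=1&(-4)=0
edx=4+4=8
ecx=1+1=2
cmp ecx, 4  (cmp 2,4)
jne loop: taken
eax=M[8]=30
ebx=0&30=0
edx=8+4=12
ecx=2+1=3
cmp ecx, 4  (cmp 3,4)
jne loop: taken
eax=M[12]=4
ebx=0&4=0
edx=12+4=16
ecx=3+1=4
cmp ecx, 4  (cmp 4,4)
jne loop: not taken
mov [12], eax → M[12]=4
halt.
Total executed instructions: 30.

30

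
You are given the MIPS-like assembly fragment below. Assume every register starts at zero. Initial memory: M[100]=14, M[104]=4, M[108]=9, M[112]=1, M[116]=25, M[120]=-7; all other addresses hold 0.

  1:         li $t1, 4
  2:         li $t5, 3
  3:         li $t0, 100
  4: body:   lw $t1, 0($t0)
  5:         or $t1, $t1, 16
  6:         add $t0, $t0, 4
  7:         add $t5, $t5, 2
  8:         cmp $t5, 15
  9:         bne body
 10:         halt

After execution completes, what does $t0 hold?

124

$t1=4
$t5=3
$t0=100
$t1=M[100]=14
$t1=14|16=30
$t0=100+4=104
$t5=3+2=5
cmp $t5, 15  (cmp 5,15)
bne body: taken
$t1=M[104]=4
$t1=4|16=20
$t0=104+4=108
$t5=5+2=7
cmp $t5, 15  (cmp 7,15)
bne body: taken
$t1=M[108]=9
$t1=9|16=25
$t0=108+4=112
$t5=7+2=9
cmp $t5, 15  (cmp 9,15)
bne body: taken
$t1=M[112]=1
$t1=1|16=17
$t0=112+4=116
$t5=9+2=11
cmp $t5, 15  (cmp 11,15)
bne body: taken
$t1=M[116]=25
$t1=25|16=25
$t0=116+4=120
$t5=11+2=13
cmp $t5, 15  (cmp 13,15)
bne body: taken
$t1=M[120]=-7
$t1=(-7)|16=-7
$t0=120+4=124
$t5=13+2=15
cmp $t5, 15  (cmp 15,15)
bne body: not taken
halt.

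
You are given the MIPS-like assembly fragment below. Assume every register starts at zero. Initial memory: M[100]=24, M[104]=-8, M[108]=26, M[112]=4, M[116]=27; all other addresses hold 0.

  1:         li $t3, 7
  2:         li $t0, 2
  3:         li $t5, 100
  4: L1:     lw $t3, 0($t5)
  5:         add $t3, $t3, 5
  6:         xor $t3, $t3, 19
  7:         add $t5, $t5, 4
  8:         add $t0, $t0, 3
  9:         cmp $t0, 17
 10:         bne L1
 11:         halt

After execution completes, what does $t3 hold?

51

$t3=7
$t0=2
$t5=100
$t3=M[100]=24
$t3=24+5=29
$t3=29^19=14
$t5=100+4=104
$t0=2+3=5
cmp $t0, 17  (cmp 5,17)
bne L1: taken
$t3=M[104]=-8
$t3=(-8)+5=-3
$t3=(-3)^19=-18
$t5=104+4=108
$t0=5+3=8
cmp $t0, 17  (cmp 8,17)
bne L1: taken
$t3=M[108]=26
$t3=26+5=31
$t3=31^19=12
$t5=108+4=112
$t0=8+3=11
cmp $t0, 17  (cmp 11,17)
bne L1: taken
$t3=M[112]=4
$t3=4+5=9
$t3=9^19=26
$t5=112+4=116
$t0=11+3=14
cmp $t0, 17  (cmp 14,17)
bne L1: taken
$t3=M[116]=27
$t3=27+5=32
$t3=32^19=51
$t5=116+4=120
$t0=14+3=17
cmp $t0, 17  (cmp 17,17)
bne L1: not taken
halt.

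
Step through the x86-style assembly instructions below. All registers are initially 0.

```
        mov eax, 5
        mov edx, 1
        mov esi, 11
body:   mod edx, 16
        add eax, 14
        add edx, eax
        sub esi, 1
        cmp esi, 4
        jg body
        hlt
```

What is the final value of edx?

108

after mov eax, 5: eax=5
after mov edx, 1: edx=1
after mov esi, 11: esi=11
after mod edx, 16: edx=1%16=1
after add eax, 14: eax=5+14=19
after add edx, eax: edx=1+19=20
after sub esi, 1: esi=11-1=10
cmp esi, 4  (cmp 10,4)
jg body: taken
after mod edx, 16: edx=20%16=4
after add eax, 14: eax=19+14=33
after add edx, eax: edx=4+33=37
after sub esi, 1: esi=10-1=9
cmp esi, 4  (cmp 9,4)
jg body: taken
after mod edx, 16: edx=37%16=5
after add eax, 14: eax=33+14=47
after add edx, eax: edx=5+47=52
after sub esi, 1: esi=9-1=8
cmp esi, 4  (cmp 8,4)
jg body: taken
after mod edx, 16: edx=52%16=4
after add eax, 14: eax=47+14=61
after add edx, eax: edx=4+61=65
after sub esi, 1: esi=8-1=7
cmp esi, 4  (cmp 7,4)
jg body: taken
after mod edx, 16: edx=65%16=1
after add eax, 14: eax=61+14=75
after add edx, eax: edx=1+75=76
after sub esi, 1: esi=7-1=6
cmp esi, 4  (cmp 6,4)
jg body: taken
after mod edx, 16: edx=76%16=12
after add eax, 14: eax=75+14=89
after add edx, eax: edx=12+89=101
after sub esi, 1: esi=6-1=5
cmp esi, 4  (cmp 5,4)
jg body: taken
after mod edx, 16: edx=101%16=5
after add eax, 14: eax=89+14=103
after add edx, eax: edx=5+103=108
after sub esi, 1: esi=5-1=4
cmp esi, 4  (cmp 4,4)
jg body: not taken
halt.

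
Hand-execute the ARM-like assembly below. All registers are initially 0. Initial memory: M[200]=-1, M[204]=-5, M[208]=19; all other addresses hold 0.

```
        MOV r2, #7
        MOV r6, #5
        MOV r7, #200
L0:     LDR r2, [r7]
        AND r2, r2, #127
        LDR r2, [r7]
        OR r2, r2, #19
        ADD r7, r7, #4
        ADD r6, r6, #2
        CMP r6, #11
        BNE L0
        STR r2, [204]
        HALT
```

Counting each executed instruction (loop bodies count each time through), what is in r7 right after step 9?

204

after MOV r2, #7: r2=7
after MOV r6, #5: r6=5
after MOV r7, #200: r7=200
after LDR r2, [r7]: r2=M[200]=-1
after AND r2, r2, #127: r2=(-1)&127=127
after LDR r2, [r7]: r2=M[200]=-1
after OR r2, r2, #19: r2=(-1)|19=-1
after ADD r7, r7, #4: r7=200+4=204
after ADD r6, r6, #2: r6=5+2=7
After step 9: r7 = 204.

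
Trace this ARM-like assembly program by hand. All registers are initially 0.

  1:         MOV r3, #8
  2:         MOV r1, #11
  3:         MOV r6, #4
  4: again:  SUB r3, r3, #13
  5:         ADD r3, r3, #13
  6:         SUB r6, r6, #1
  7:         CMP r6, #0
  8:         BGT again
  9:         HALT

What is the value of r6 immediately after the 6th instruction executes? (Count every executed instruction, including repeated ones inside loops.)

3

after MOV r3, #8: r3=8
after MOV r1, #11: r1=11
after MOV r6, #4: r6=4
after SUB r3, r3, #13: r3=8-13=-5
after ADD r3, r3, #13: r3=(-5)+13=8
after SUB r6, r6, #1: r6=4-1=3
After step 6: r6 = 3.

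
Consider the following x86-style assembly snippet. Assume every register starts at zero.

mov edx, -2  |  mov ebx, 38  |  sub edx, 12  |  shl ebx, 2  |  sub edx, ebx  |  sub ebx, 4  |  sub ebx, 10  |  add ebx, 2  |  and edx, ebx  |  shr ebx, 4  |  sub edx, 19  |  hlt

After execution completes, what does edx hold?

-11

after mov edx, -2: edx=-2
after mov ebx, 38: ebx=38
after sub edx, 12: edx=(-2)-12=-14
after shl ebx, 2: ebx=38<<2=152
after sub edx, ebx: edx=(-14)-152=-166
after sub ebx, 4: ebx=152-4=148
after sub ebx, 10: ebx=148-10=138
after add ebx, 2: ebx=138+2=140
after and edx, ebx: edx=(-166)&140=8
after shr ebx, 4: ebx=140>>4=8
after sub edx, 19: edx=8-19=-11
halt.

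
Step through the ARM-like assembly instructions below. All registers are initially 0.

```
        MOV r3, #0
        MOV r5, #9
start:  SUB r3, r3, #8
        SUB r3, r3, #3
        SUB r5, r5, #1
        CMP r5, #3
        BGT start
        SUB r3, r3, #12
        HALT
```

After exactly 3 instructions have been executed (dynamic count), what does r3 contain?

MOV r3, #0 → r3=0
MOV r5, #9 → r5=9
SUB r3, r3, #8 → r3=0-8=-8
After step 3: r3 = -8.

-8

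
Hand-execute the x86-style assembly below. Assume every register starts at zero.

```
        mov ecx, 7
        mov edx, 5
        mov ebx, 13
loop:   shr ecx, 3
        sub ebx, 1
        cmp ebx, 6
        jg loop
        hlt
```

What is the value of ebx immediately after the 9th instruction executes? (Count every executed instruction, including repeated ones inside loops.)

11

mov ecx, 7 → ecx=7
mov edx, 5 → edx=5
mov ebx, 13 → ebx=13
shr ecx, 3 → ecx=7>>3=0
sub ebx, 1 → ebx=13-1=12
cmp ebx, 6  (cmp 12,6)
jg loop: taken
shr ecx, 3 → ecx=0>>3=0
sub ebx, 1 → ebx=12-1=11
After step 9: ebx = 11.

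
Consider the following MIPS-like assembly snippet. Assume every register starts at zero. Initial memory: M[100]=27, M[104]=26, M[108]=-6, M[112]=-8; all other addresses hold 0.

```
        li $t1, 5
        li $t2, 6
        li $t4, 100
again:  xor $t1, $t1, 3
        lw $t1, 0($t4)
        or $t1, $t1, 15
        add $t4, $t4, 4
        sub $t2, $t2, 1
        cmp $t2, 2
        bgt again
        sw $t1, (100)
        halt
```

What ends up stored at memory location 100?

-1

li $t1, 5 → $t1=5
li $t2, 6 → $t2=6
li $t4, 100 → $t4=100
xor $t1, $t1, 3 → $t1=5^3=6
lw $t1, 0($t4) → $t1=M[100]=27
or $t1, $t1, 15 → $t1=27|15=31
add $t4, $t4, 4 → $t4=100+4=104
sub $t2, $t2, 1 → $t2=6-1=5
cmp $t2, 2  (cmp 5,2)
bgt again: taken
xor $t1, $t1, 3 → $t1=31^3=28
lw $t1, 0($t4) → $t1=M[104]=26
or $t1, $t1, 15 → $t1=26|15=31
add $t4, $t4, 4 → $t4=104+4=108
sub $t2, $t2, 1 → $t2=5-1=4
cmp $t2, 2  (cmp 4,2)
bgt again: taken
xor $t1, $t1, 3 → $t1=31^3=28
lw $t1, 0($t4) → $t1=M[108]=-6
or $t1, $t1, 15 → $t1=(-6)|15=-1
add $t4, $t4, 4 → $t4=108+4=112
sub $t2, $t2, 1 → $t2=4-1=3
cmp $t2, 2  (cmp 3,2)
bgt again: taken
xor $t1, $t1, 3 → $t1=(-1)^3=-4
lw $t1, 0($t4) → $t1=M[112]=-8
or $t1, $t1, 15 → $t1=(-8)|15=-1
add $t4, $t4, 4 → $t4=112+4=116
sub $t2, $t2, 1 → $t2=3-1=2
cmp $t2, 2  (cmp 2,2)
bgt again: not taken
sw $t1, (100) → M[100]=-1
halt.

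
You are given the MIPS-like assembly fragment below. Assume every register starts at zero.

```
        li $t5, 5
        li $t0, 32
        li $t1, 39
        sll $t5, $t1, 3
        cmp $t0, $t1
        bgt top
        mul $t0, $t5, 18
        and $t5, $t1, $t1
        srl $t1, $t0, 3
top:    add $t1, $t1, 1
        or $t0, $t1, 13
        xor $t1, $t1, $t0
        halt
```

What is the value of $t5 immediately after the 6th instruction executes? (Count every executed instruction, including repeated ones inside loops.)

312

li $t5, 5 → $t5=5
li $t0, 32 → $t0=32
li $t1, 39 → $t1=39
sll $t5, $t1, 3 → $t5=39<<3=312
cmp $t0, $t1  (cmp 32,39)
bgt top: not taken
After step 6: $t5 = 312.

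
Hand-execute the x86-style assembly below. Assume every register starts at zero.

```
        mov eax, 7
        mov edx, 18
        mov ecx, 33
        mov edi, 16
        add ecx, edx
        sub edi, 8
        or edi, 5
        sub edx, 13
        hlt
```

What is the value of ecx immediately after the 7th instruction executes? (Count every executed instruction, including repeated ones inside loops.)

mov eax, 7 → eax=7
mov edx, 18 → edx=18
mov ecx, 33 → ecx=33
mov edi, 16 → edi=16
add ecx, edx → ecx=33+18=51
sub edi, 8 → edi=16-8=8
or edi, 5 → edi=8|5=13
After step 7: ecx = 51.

51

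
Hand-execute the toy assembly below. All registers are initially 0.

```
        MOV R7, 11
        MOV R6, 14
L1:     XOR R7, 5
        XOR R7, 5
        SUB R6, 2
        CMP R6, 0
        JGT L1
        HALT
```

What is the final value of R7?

11

MOV R7, 11 → R7=11
MOV R6, 14 → R6=14
XOR R7, 5 → R7=11^5=14
XOR R7, 5 → R7=14^5=11
SUB R6, 2 → R6=14-2=12
CMP R6, 0  (cmp 12,0)
JGT L1: taken
XOR R7, 5 → R7=11^5=14
XOR R7, 5 → R7=14^5=11
SUB R6, 2 → R6=12-2=10
CMP R6, 0  (cmp 10,0)
JGT L1: taken
XOR R7, 5 → R7=11^5=14
XOR R7, 5 → R7=14^5=11
SUB R6, 2 → R6=10-2=8
CMP R6, 0  (cmp 8,0)
JGT L1: taken
XOR R7, 5 → R7=11^5=14
XOR R7, 5 → R7=14^5=11
SUB R6, 2 → R6=8-2=6
CMP R6, 0  (cmp 6,0)
JGT L1: taken
XOR R7, 5 → R7=11^5=14
XOR R7, 5 → R7=14^5=11
SUB R6, 2 → R6=6-2=4
CMP R6, 0  (cmp 4,0)
JGT L1: taken
XOR R7, 5 → R7=11^5=14
XOR R7, 5 → R7=14^5=11
SUB R6, 2 → R6=4-2=2
CMP R6, 0  (cmp 2,0)
JGT L1: taken
XOR R7, 5 → R7=11^5=14
XOR R7, 5 → R7=14^5=11
SUB R6, 2 → R6=2-2=0
CMP R6, 0  (cmp 0,0)
JGT L1: not taken
halt.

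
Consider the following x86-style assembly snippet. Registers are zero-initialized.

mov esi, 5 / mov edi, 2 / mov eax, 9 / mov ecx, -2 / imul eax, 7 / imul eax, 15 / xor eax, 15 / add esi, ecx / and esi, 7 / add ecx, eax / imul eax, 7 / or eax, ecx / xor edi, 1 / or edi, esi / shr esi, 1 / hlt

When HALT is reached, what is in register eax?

after mov esi, 5: esi=5
after mov edi, 2: edi=2
after mov eax, 9: eax=9
after mov ecx, -2: ecx=-2
after imul eax, 7: eax=9*7=63
after imul eax, 15: eax=63*15=945
after xor eax, 15: eax=945^15=958
after add esi, ecx: esi=5+(-2)=3
after and esi, 7: esi=3&7=3
after add ecx, eax: ecx=(-2)+958=956
after imul eax, 7: eax=958*7=6706
after or eax, ecx: eax=6706|956=7102
after xor edi, 1: edi=2^1=3
after or edi, esi: edi=3|3=3
after shr esi, 1: esi=3>>1=1
halt.

7102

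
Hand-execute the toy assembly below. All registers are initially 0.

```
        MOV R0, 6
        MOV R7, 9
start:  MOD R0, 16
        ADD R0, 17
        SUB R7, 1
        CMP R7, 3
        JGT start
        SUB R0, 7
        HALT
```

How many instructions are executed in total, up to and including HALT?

34

MOV R0, 6 → R0=6
MOV R7, 9 → R7=9
MOD R0, 16 → R0=6%16=6
ADD R0, 17 → R0=6+17=23
SUB R7, 1 → R7=9-1=8
CMP R7, 3  (cmp 8,3)
JGT start: taken
MOD R0, 16 → R0=23%16=7
ADD R0, 17 → R0=7+17=24
SUB R7, 1 → R7=8-1=7
CMP R7, 3  (cmp 7,3)
JGT start: taken
MOD R0, 16 → R0=24%16=8
ADD R0, 17 → R0=8+17=25
SUB R7, 1 → R7=7-1=6
CMP R7, 3  (cmp 6,3)
JGT start: taken
MOD R0, 16 → R0=25%16=9
ADD R0, 17 → R0=9+17=26
SUB R7, 1 → R7=6-1=5
CMP R7, 3  (cmp 5,3)
JGT start: taken
MOD R0, 16 → R0=26%16=10
ADD R0, 17 → R0=10+17=27
SUB R7, 1 → R7=5-1=4
CMP R7, 3  (cmp 4,3)
JGT start: taken
MOD R0, 16 → R0=27%16=11
ADD R0, 17 → R0=11+17=28
SUB R7, 1 → R7=4-1=3
CMP R7, 3  (cmp 3,3)
JGT start: not taken
SUB R0, 7 → R0=28-7=21
halt.
Total executed instructions: 34.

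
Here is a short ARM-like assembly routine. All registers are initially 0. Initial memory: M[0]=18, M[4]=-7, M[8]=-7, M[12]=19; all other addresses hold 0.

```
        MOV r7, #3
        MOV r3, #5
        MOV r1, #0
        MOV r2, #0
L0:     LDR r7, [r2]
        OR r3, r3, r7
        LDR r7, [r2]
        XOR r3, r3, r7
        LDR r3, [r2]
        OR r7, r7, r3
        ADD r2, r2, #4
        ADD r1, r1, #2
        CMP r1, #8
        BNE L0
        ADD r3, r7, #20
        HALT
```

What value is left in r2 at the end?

16

r7=3
r3=5
r1=0
r2=0
r7=M[0]=18
r3=5|18=23
r7=M[0]=18
r3=23^18=5
r3=M[0]=18
r7=18|18=18
r2=0+4=4
r1=0+2=2
CMP r1, #8  (cmp 2,8)
BNE L0: taken
r7=M[4]=-7
r3=18|(-7)=-5
r7=M[4]=-7
r3=(-5)^(-7)=2
r3=M[4]=-7
r7=(-7)|(-7)=-7
r2=4+4=8
r1=2+2=4
CMP r1, #8  (cmp 4,8)
BNE L0: taken
r7=M[8]=-7
r3=(-7)|(-7)=-7
r7=M[8]=-7
r3=(-7)^(-7)=0
r3=M[8]=-7
r7=(-7)|(-7)=-7
r2=8+4=12
r1=4+2=6
CMP r1, #8  (cmp 6,8)
BNE L0: taken
r7=M[12]=19
r3=(-7)|19=-5
r7=M[12]=19
r3=(-5)^19=-24
r3=M[12]=19
r7=19|19=19
r2=12+4=16
r1=6+2=8
CMP r1, #8  (cmp 8,8)
BNE L0: not taken
r3=19+20=39
halt.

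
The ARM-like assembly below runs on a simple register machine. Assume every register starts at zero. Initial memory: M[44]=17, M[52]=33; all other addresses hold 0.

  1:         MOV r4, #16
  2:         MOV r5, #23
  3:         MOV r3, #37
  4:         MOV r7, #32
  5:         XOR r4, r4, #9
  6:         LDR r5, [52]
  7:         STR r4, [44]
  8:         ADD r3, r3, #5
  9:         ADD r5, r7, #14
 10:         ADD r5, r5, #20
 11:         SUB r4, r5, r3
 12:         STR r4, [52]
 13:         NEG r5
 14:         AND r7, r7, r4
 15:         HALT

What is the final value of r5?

after MOV r4, #16: r4=16
after MOV r5, #23: r5=23
after MOV r3, #37: r3=37
after MOV r7, #32: r7=32
after XOR r4, r4, #9: r4=16^9=25
after LDR r5, [52]: r5=M[52]=33
STR r4, [44] → M[44]=25
after ADD r3, r3, #5: r3=37+5=42
after ADD r5, r7, #14: r5=32+14=46
after ADD r5, r5, #20: r5=46+20=66
after SUB r4, r5, r3: r4=66-42=24
STR r4, [52] → M[52]=24
after NEG r5: r5=-(66)=-66
after AND r7, r7, r4: r7=32&24=0
halt.

-66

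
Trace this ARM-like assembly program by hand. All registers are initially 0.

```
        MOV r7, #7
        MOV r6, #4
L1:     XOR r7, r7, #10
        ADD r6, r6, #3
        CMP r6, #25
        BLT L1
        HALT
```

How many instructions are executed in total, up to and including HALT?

MOV r7, #7 → r7=7
MOV r6, #4 → r6=4
XOR r7, r7, #10 → r7=7^10=13
ADD r6, r6, #3 → r6=4+3=7
CMP r6, #25  (cmp 7,25)
BLT L1: taken
XOR r7, r7, #10 → r7=13^10=7
ADD r6, r6, #3 → r6=7+3=10
CMP r6, #25  (cmp 10,25)
BLT L1: taken
XOR r7, r7, #10 → r7=7^10=13
ADD r6, r6, #3 → r6=10+3=13
CMP r6, #25  (cmp 13,25)
BLT L1: taken
XOR r7, r7, #10 → r7=13^10=7
ADD r6, r6, #3 → r6=13+3=16
CMP r6, #25  (cmp 16,25)
BLT L1: taken
XOR r7, r7, #10 → r7=7^10=13
ADD r6, r6, #3 → r6=16+3=19
CMP r6, #25  (cmp 19,25)
BLT L1: taken
XOR r7, r7, #10 → r7=13^10=7
ADD r6, r6, #3 → r6=19+3=22
CMP r6, #25  (cmp 22,25)
BLT L1: taken
XOR r7, r7, #10 → r7=7^10=13
ADD r6, r6, #3 → r6=22+3=25
CMP r6, #25  (cmp 25,25)
BLT L1: not taken
halt.
Total executed instructions: 31.

31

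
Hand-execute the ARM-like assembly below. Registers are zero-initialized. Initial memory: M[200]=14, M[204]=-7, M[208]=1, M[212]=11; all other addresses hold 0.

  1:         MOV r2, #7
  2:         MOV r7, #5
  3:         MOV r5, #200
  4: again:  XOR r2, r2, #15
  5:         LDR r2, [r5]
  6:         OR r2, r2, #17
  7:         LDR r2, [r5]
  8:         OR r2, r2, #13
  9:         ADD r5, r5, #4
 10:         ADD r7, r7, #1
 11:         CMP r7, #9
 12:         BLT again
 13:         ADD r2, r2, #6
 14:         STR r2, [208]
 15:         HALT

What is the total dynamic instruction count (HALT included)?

42

after MOV r2, #7: r2=7
after MOV r7, #5: r7=5
after MOV r5, #200: r5=200
after XOR r2, r2, #15: r2=7^15=8
after LDR r2, [r5]: r2=M[200]=14
after OR r2, r2, #17: r2=14|17=31
after LDR r2, [r5]: r2=M[200]=14
after OR r2, r2, #13: r2=14|13=15
after ADD r5, r5, #4: r5=200+4=204
after ADD r7, r7, #1: r7=5+1=6
CMP r7, #9  (cmp 6,9)
BLT again: taken
after XOR r2, r2, #15: r2=15^15=0
after LDR r2, [r5]: r2=M[204]=-7
after OR r2, r2, #17: r2=(-7)|17=-7
after LDR r2, [r5]: r2=M[204]=-7
after OR r2, r2, #13: r2=(-7)|13=-3
after ADD r5, r5, #4: r5=204+4=208
after ADD r7, r7, #1: r7=6+1=7
CMP r7, #9  (cmp 7,9)
BLT again: taken
after XOR r2, r2, #15: r2=(-3)^15=-14
after LDR r2, [r5]: r2=M[208]=1
after OR r2, r2, #17: r2=1|17=17
after LDR r2, [r5]: r2=M[208]=1
after OR r2, r2, #13: r2=1|13=13
after ADD r5, r5, #4: r5=208+4=212
after ADD r7, r7, #1: r7=7+1=8
CMP r7, #9  (cmp 8,9)
BLT again: taken
after XOR r2, r2, #15: r2=13^15=2
after LDR r2, [r5]: r2=M[212]=11
after OR r2, r2, #17: r2=11|17=27
after LDR r2, [r5]: r2=M[212]=11
after OR r2, r2, #13: r2=11|13=15
after ADD r5, r5, #4: r5=212+4=216
after ADD r7, r7, #1: r7=8+1=9
CMP r7, #9  (cmp 9,9)
BLT again: not taken
after ADD r2, r2, #6: r2=15+6=21
STR r2, [208] → M[208]=21
halt.
Total executed instructions: 42.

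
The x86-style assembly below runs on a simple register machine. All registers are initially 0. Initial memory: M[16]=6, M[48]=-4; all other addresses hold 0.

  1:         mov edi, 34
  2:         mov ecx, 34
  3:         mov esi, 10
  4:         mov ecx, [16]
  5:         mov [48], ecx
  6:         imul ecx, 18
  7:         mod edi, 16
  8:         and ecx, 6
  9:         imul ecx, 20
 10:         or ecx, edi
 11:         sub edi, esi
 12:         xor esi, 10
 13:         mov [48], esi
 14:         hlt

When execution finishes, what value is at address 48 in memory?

0

after mov edi, 34: edi=34
after mov ecx, 34: ecx=34
after mov esi, 10: esi=10
after mov ecx, [16]: ecx=M[16]=6
mov [48], ecx → M[48]=6
after imul ecx, 18: ecx=6*18=108
after mod edi, 16: edi=34%16=2
after and ecx, 6: ecx=108&6=4
after imul ecx, 20: ecx=4*20=80
after or ecx, edi: ecx=80|2=82
after sub edi, esi: edi=2-10=-8
after xor esi, 10: esi=10^10=0
mov [48], esi → M[48]=0
halt.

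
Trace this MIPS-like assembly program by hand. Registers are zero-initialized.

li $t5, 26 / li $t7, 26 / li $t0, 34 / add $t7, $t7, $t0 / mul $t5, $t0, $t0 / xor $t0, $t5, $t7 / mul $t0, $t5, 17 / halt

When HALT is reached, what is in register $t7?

after li $t5, 26: $t5=26
after li $t7, 26: $t7=26
after li $t0, 34: $t0=34
after add $t7, $t7, $t0: $t7=26+34=60
after mul $t5, $t0, $t0: $t5=34*34=1156
after xor $t0, $t5, $t7: $t0=1156^60=1208
after mul $t0, $t5, 17: $t0=1156*17=19652
halt.

60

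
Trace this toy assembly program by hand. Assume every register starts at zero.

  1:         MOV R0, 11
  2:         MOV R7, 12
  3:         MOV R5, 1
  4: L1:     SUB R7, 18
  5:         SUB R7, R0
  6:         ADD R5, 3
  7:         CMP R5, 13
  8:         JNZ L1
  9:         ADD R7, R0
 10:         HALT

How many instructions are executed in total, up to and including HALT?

MOV R0, 11 → R0=11
MOV R7, 12 → R7=12
MOV R5, 1 → R5=1
SUB R7, 18 → R7=12-18=-6
SUB R7, R0 → R7=(-6)-11=-17
ADD R5, 3 → R5=1+3=4
CMP R5, 13  (cmp 4,13)
JNZ L1: taken
SUB R7, 18 → R7=(-17)-18=-35
SUB R7, R0 → R7=(-35)-11=-46
ADD R5, 3 → R5=4+3=7
CMP R5, 13  (cmp 7,13)
JNZ L1: taken
SUB R7, 18 → R7=(-46)-18=-64
SUB R7, R0 → R7=(-64)-11=-75
ADD R5, 3 → R5=7+3=10
CMP R5, 13  (cmp 10,13)
JNZ L1: taken
SUB R7, 18 → R7=(-75)-18=-93
SUB R7, R0 → R7=(-93)-11=-104
ADD R5, 3 → R5=10+3=13
CMP R5, 13  (cmp 13,13)
JNZ L1: not taken
ADD R7, R0 → R7=(-104)+11=-93
halt.
Total executed instructions: 25.

25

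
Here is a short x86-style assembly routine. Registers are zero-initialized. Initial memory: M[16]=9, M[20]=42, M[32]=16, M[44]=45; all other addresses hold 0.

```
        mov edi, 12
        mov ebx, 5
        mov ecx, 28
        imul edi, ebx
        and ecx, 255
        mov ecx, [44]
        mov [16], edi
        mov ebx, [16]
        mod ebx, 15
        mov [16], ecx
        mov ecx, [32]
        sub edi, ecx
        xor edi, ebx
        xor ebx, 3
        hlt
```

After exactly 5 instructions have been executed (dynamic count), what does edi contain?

60

mov edi, 12 → edi=12
mov ebx, 5 → ebx=5
mov ecx, 28 → ecx=28
imul edi, ebx → edi=12*5=60
and ecx, 255 → ecx=28&255=28
After step 5: edi = 60.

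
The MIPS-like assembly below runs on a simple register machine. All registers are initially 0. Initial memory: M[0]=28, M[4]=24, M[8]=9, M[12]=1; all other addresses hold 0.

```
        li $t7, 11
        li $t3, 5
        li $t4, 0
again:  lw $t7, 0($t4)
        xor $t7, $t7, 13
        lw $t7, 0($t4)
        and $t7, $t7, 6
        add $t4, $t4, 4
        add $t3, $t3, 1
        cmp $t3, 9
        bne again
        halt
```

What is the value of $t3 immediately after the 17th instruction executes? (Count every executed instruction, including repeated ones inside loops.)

after li $t7, 11: $t7=11
after li $t3, 5: $t3=5
after li $t4, 0: $t4=0
after lw $t7, 0($t4): $t7=M[0]=28
after xor $t7, $t7, 13: $t7=28^13=17
after lw $t7, 0($t4): $t7=M[0]=28
after and $t7, $t7, 6: $t7=28&6=4
after add $t4, $t4, 4: $t4=0+4=4
after add $t3, $t3, 1: $t3=5+1=6
cmp $t3, 9  (cmp 6,9)
bne again: taken
after lw $t7, 0($t4): $t7=M[4]=24
after xor $t7, $t7, 13: $t7=24^13=21
after lw $t7, 0($t4): $t7=M[4]=24
after and $t7, $t7, 6: $t7=24&6=0
after add $t4, $t4, 4: $t4=4+4=8
after add $t3, $t3, 1: $t3=6+1=7
After step 17: $t3 = 7.

7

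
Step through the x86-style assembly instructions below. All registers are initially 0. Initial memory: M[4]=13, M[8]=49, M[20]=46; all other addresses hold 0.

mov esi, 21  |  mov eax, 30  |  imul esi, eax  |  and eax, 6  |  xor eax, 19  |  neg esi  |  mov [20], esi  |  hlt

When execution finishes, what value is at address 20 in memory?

-630

esi=21
eax=30
esi=21*30=630
eax=30&6=6
eax=6^19=21
esi=-(630)=-630
mov [20], esi → M[20]=-630
halt.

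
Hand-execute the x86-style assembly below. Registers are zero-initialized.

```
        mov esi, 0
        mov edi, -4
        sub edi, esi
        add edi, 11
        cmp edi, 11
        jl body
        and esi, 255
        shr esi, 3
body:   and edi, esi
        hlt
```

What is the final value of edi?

esi=0
edi=-4
edi=(-4)-0=-4
edi=(-4)+11=7
cmp edi, 11  (cmp 7,11)
jl body: taken
edi=7&0=0
halt.

0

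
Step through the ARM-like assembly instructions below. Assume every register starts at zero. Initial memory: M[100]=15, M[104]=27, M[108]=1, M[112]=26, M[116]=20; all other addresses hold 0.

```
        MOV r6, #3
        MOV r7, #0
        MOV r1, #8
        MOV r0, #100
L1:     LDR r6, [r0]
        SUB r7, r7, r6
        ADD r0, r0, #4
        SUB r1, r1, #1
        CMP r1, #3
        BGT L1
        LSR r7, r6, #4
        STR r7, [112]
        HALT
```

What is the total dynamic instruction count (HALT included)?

MOV r6, #3 → r6=3
MOV r7, #0 → r7=0
MOV r1, #8 → r1=8
MOV r0, #100 → r0=100
LDR r6, [r0] → r6=M[100]=15
SUB r7, r7, r6 → r7=0-15=-15
ADD r0, r0, #4 → r0=100+4=104
SUB r1, r1, #1 → r1=8-1=7
CMP r1, #3  (cmp 7,3)
BGT L1: taken
LDR r6, [r0] → r6=M[104]=27
SUB r7, r7, r6 → r7=(-15)-27=-42
ADD r0, r0, #4 → r0=104+4=108
SUB r1, r1, #1 → r1=7-1=6
CMP r1, #3  (cmp 6,3)
BGT L1: taken
LDR r6, [r0] → r6=M[108]=1
SUB r7, r7, r6 → r7=(-42)-1=-43
ADD r0, r0, #4 → r0=108+4=112
SUB r1, r1, #1 → r1=6-1=5
CMP r1, #3  (cmp 5,3)
BGT L1: taken
LDR r6, [r0] → r6=M[112]=26
SUB r7, r7, r6 → r7=(-43)-26=-69
ADD r0, r0, #4 → r0=112+4=116
SUB r1, r1, #1 → r1=5-1=4
CMP r1, #3  (cmp 4,3)
BGT L1: taken
LDR r6, [r0] → r6=M[116]=20
SUB r7, r7, r6 → r7=(-69)-20=-89
ADD r0, r0, #4 → r0=116+4=120
SUB r1, r1, #1 → r1=4-1=3
CMP r1, #3  (cmp 3,3)
BGT L1: not taken
LSR r7, r6, #4 → r7=20>>4=1
STR r7, [112] → M[112]=1
halt.
Total executed instructions: 37.

37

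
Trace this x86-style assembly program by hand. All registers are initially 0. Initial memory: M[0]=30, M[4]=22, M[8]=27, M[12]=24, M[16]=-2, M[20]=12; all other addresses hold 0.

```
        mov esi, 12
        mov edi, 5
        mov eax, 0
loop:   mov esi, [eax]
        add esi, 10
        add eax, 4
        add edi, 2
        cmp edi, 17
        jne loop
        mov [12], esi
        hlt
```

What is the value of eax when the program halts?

24

esi=12
edi=5
eax=0
esi=M[0]=30
esi=30+10=40
eax=0+4=4
edi=5+2=7
cmp edi, 17  (cmp 7,17)
jne loop: taken
esi=M[4]=22
esi=22+10=32
eax=4+4=8
edi=7+2=9
cmp edi, 17  (cmp 9,17)
jne loop: taken
esi=M[8]=27
esi=27+10=37
eax=8+4=12
edi=9+2=11
cmp edi, 17  (cmp 11,17)
jne loop: taken
esi=M[12]=24
esi=24+10=34
eax=12+4=16
edi=11+2=13
cmp edi, 17  (cmp 13,17)
jne loop: taken
esi=M[16]=-2
esi=(-2)+10=8
eax=16+4=20
edi=13+2=15
cmp edi, 17  (cmp 15,17)
jne loop: taken
esi=M[20]=12
esi=12+10=22
eax=20+4=24
edi=15+2=17
cmp edi, 17  (cmp 17,17)
jne loop: not taken
mov [12], esi → M[12]=22
halt.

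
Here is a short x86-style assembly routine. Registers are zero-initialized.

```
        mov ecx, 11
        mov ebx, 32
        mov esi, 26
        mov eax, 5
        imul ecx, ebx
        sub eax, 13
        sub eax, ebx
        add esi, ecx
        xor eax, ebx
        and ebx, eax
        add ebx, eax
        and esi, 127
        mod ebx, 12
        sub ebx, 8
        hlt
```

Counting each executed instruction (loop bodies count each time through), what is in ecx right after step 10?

after mov ecx, 11: ecx=11
after mov ebx, 32: ebx=32
after mov esi, 26: esi=26
after mov eax, 5: eax=5
after imul ecx, ebx: ecx=11*32=352
after sub eax, 13: eax=5-13=-8
after sub eax, ebx: eax=(-8)-32=-40
after add esi, ecx: esi=26+352=378
after xor eax, ebx: eax=(-40)^32=-8
after and ebx, eax: ebx=32&(-8)=32
After step 10: ecx = 352.

352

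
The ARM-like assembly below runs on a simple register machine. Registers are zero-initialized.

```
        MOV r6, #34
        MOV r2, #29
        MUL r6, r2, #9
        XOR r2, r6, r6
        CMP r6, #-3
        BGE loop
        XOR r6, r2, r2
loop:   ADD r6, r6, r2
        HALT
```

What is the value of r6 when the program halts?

MOV r6, #34 → r6=34
MOV r2, #29 → r2=29
MUL r6, r2, #9 → r6=29*9=261
XOR r2, r6, r6 → r2=261^261=0
CMP r6, #-3  (cmp 261,-3)
BGE loop: taken
ADD r6, r6, r2 → r6=261+0=261
halt.

261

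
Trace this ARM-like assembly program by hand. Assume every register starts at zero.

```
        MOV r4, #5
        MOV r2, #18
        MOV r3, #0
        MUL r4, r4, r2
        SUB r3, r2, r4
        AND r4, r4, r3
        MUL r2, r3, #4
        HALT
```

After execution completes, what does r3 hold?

after MOV r4, #5: r4=5
after MOV r2, #18: r2=18
after MOV r3, #0: r3=0
after MUL r4, r4, r2: r4=5*18=90
after SUB r3, r2, r4: r3=18-90=-72
after AND r4, r4, r3: r4=90&(-72)=24
after MUL r2, r3, #4: r2=(-72)*4=-288
halt.

-72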